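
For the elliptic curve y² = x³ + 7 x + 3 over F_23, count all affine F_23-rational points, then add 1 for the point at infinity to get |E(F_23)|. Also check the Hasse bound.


Affine points = {(0, 7), (0, 16), (2, 5), (2, 18), (4, 7), (4, 16), (5, 5), (5, 18), (6, 10), (6, 13), (7, 2), (7, 21), (9, 6), (9, 17), (11, 10), (11, 13), (14, 4), (14, 19), (16, 5), (16, 18), (18, 2), (18, 21), (19, 7), (19, 16), (20, 1), (20, 22), (21, 2), (21, 21), (22, 8), (22, 15)}; affine count = 30; |E(F_23)| = 31.

Discriminant check: Δ ∝ 4a³ + 27b² = 4·7³ + 27·3² = 4·343 + 27·9 ≡ 5 (mod 23). Nonzero ⇒ E is nonsingular.
For each x ∈ F_23, compute rhs = x³ + 7·x + 3 mod 23, then count y ∈ F_23 with y² ≡ rhs.
  x = 0: rhs = 3, matching y values: 7, 16 (2 points).
  x = 1: rhs = 11, matching y values: none (0 points).
  x = 2: rhs = 2, matching y values: 5, 18 (2 points).
  x = 3: rhs = 5, matching y values: none (0 points).
  x = 4: rhs = 3, matching y values: 7, 16 (2 points).
  x = 5: rhs = 2, matching y values: 5, 18 (2 points).
  x = 6: rhs = 8, matching y values: 10, 13 (2 points).
  x = 7: rhs = 4, matching y values: 2, 21 (2 points).
  x = 8: rhs = 19, matching y values: none (0 points).
  x = 9: rhs = 13, matching y values: 6, 17 (2 points).
  x = 10: rhs = 15, matching y values: none (0 points).
  x = 11: rhs = 8, matching y values: 10, 13 (2 points).
  x = 12: rhs = 21, matching y values: none (0 points).
  x = 13: rhs = 14, matching y values: none (0 points).
  x = 14: rhs = 16, matching y values: 4, 19 (2 points).
  x = 15: rhs = 10, matching y values: none (0 points).
  x = 16: rhs = 2, matching y values: 5, 18 (2 points).
  x = 17: rhs = 21, matching y values: none (0 points).
  x = 18: rhs = 4, matching y values: 2, 21 (2 points).
  x = 19: rhs = 3, matching y values: 7, 16 (2 points).
  x = 20: rhs = 1, matching y values: 1, 22 (2 points).
  x = 21: rhs = 4, matching y values: 2, 21 (2 points).
  x = 22: rhs = 18, matching y values: 8, 15 (2 points).
Total affine count: 30.
Full point count |E(F_23)| = 30 + 1 = 31.
Hasse bound: |31 − (23+1)| = |7| = 7 ≤ 2√23 ≈ 9.5917 ✓.


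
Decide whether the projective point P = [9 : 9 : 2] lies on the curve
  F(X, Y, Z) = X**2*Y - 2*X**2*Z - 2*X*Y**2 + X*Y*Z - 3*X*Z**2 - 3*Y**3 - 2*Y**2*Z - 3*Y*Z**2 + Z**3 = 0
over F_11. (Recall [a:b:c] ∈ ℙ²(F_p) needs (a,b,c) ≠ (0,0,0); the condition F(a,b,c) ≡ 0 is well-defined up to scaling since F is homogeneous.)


F(9,9,2) ≡ 9 (mod 11); P is NOT on the curve.

Evaluate F(9, 9, 2) term-by-term (mod 11).
  X**2*Y ↦ 1·81·9·1 = 729
  -2*X**2*Z ↦ -2·81·1·2 = -324
  -2*X*Y**2 ↦ -2·9·81·1 = -1458
  X*Y*Z ↦ 1·9·9·2 = 162
  -3*X*Z**2 ↦ -3·9·1·4 = -108
  -3*Y**3 ↦ -3·1·729·1 = -2187
  -2*Y**2*Z ↦ -2·1·81·2 = -324
  -3*Y*Z**2 ↦ -3·1·9·4 = -108
  Z**3 ↦ 1·1·1·8 = 8
Sum: F(9, 9, 2) = (729) + (-324) + (-1458) + (162) + (-108) + (-2187) + (-324) + (-108) + (8) = -3610.
Reducing mod 11: -3610 ≡ 9 (mod 11).
Since F(a, b, c) ≡ 9 ≠ 0 (mod 11), P does NOT lie on the curve.


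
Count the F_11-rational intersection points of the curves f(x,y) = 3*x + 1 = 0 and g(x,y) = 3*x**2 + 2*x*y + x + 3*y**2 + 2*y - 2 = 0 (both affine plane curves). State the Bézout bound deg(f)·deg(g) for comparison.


Common zeros: {(7, 4), (7, 9)}; count = 2; Bézout bound = 2.

deg(f) = 1, deg(g) = 2, so Bézout bound = 2.
Scan x ∈ F_11. For each x, list the y ∈ F_11 with f(x, y) ≡ 0 and those with g(x, y) ≡ 0 (mod 11); the common zeros in that column are the intersection.
  x = 0: f ≡ 0 at y ∈ ∅; g ≡ 0 at y ∈ ∅; common: ∅.
  x = 1: f ≡ 0 at y ∈ ∅; g ≡ 0 at y ∈ {2, 4}; common: ∅.
  x = 2: f ≡ 0 at y ∈ ∅; g ≡ 0 at y ∈ ∅; common: ∅.
  x = 3: f ≡ 0 at y ∈ ∅; g ≡ 0 at y ∈ {5, 7}; common: ∅.
  x = 4: f ≡ 0 at y ∈ ∅; g ≡ 0 at y ∈ ∅; common: ∅.
  x = 5: f ≡ 0 at y ∈ ∅; g ≡ 0 at y ∈ {9}; common: ∅.
  x = 6: f ≡ 0 at y ∈ ∅; g ≡ 0 at y ∈ ∅; common: ∅.
  x = 7: f ≡ 0 at y ∈ {0, 1, 2, 3, 4, 5, 6, 7, 8, 9, 10}; g ≡ 0 at y ∈ {4, 9}; common: {4, 9}.
  x = 8: f ≡ 0 at y ∈ ∅; g ≡ 0 at y ∈ {0, 5}; common: ∅.
  x = 9: f ≡ 0 at y ∈ ∅; g ≡ 0 at y ∈ ∅; common: ∅.
  x = 10: f ≡ 0 at y ∈ ∅; g ≡ 0 at y ∈ {0}; common: ∅.
Collecting: common zeros = {(7, 4), (7, 9)}, so the count is 2.
Comparison with the Bézout bound: 2 ≤ 2 = deg(f)·deg(g), as expected for curves with no common component (the bound is attained).


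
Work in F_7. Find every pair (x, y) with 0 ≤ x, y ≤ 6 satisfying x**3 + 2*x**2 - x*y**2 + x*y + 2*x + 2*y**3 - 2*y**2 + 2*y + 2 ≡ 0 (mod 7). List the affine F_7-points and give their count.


Affine F_7-points: {(0, 2), (1, 0), (3, 3), (3, 5), (5, 1), (5, 2), (5, 4), (6, 3), (6, 5)}; count = 9.

For each of the 49 pairs (x, y) ∈ F_7², evaluate f(x, y) mod 7. Record the zeros.
  x = 0: [0↦2, 1↦4, 2↦0, 3↦2, 4↦1, 5↦2, 6↦3]  zeros at y ∈ {2}
  x = 1: [0↦0, 1↦2, 2↦3, 3↦1, 4↦1, 5↦1, 6↦6]  zeros at y ∈ {0}
  x = 2: [0↦1, 1↦3, 2↦2, 3↦3, 4↦4, 5↦3, 6↦5]  zeros at y ∈ ∅
  x = 3: [0↦4, 1↦6, 2↦3, 3↦0, 4↦2, 5↦0, 6↦6]  zeros at y ∈ {3, 5}
  x = 4: [0↦1, 1↦3, 2↦5, 3↦5, 4↦1, 5↦5, 6↦1]  zeros at y ∈ ∅
  x = 5: [0↦5, 1↦0, 2↦0, 3↦3, 4↦0, 5↦3, 6↦3]  zeros at y ∈ {1, 2, 4}
  x = 6: [0↦1, 1↦3, 2↦1, 3↦0, 4↦5, 5↦0, 6↦4]  zeros at y ∈ {3, 5}
Collecting zeros: affine points = {(0, 2), (1, 0), (3, 3), (3, 5), (5, 1), (5, 2), (5, 4), (6, 3), (6, 5)}.
Total count |C(F_7)_aff| = 9.


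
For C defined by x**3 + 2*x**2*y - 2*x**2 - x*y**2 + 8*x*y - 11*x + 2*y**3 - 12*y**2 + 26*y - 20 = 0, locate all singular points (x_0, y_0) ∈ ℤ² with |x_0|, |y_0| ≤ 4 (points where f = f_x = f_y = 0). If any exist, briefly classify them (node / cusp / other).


Singular points: {(-1, 2)}; classification: node.

Compute partial derivatives:
  f_x = 3*x**2 + 4*x*y - 4*x - y**2 + 8*y - 11.
  f_y = 2*x**2 - 2*x*y + 8*x + 6*y**2 - 24*y + 26.
Scan x_0 ∈ {−4, ..., 4}. For each x_0, f_y(x_0, y) is a polynomial in y; find its integer roots y ∈ {−4, ..., 4}, then test f_x and f at those candidates.
  x = -4: f_y(-4, y) = 6*y**2 - 16*y + 26; no integer root y with |y| ≤ 4.
  x = -3: f_y(-3, y) = 6*y**2 - 18*y + 20; no integer root y with |y| ≤ 4.
  x = -2: f_y(-2, y) = 6*y**2 - 20*y + 18; no integer root y with |y| ≤ 4.
  x = -1: f_y(-1, y) = 6*y**2 - 22*y + 20; vanishes at y ∈ {2}. (-1, 2): f_x = 0, f = 0 — SINGULAR.
  x = 0: f_y(0, y) = 6*y**2 - 24*y + 26; no integer root y with |y| ≤ 4.
  x = 1: f_y(1, y) = 6*y**2 - 26*y + 36; no integer root y with |y| ≤ 4.
  x = 2: f_y(2, y) = 6*y**2 - 28*y + 50; no integer root y with |y| ≤ 4.
  x = 3: f_y(3, y) = 6*y**2 - 30*y + 68; no integer root y with |y| ≤ 4.
  x = 4: f_y(4, y) = 6*y**2 - 32*y + 90; no integer root y with |y| ≤ 4.
Only singular point on the grid: (-1, 2).
Classify: substitute x = -1 + u, y = 2 + v and expand: f = u**3 + 2*u**2*v - u**2 - u*v**2 + 2*v**3 + v**2.
No constant or linear terms (consistent with a singular point). Quadratic part: -u**2 + v**2. Cubic part: u**3 + 2*u**2*v - u*v**2 + 2*v**3.
The quadratic part v**2 - u**2 = (v − u)(v + u) splits into two distinct linear factors, so there are two distinct tangent lines y − 2 = ±(x − -1) — this is a node (ordinary double point).
Classification: node.


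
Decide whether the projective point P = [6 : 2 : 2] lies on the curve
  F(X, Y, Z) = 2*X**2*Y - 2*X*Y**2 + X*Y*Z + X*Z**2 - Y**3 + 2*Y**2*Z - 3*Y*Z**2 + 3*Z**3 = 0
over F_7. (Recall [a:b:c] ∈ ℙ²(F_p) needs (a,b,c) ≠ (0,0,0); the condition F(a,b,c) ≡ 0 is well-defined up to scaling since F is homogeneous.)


F(6,2,2) ≡ 5 (mod 7); P is NOT on the curve.

Evaluate F(6, 2, 2) term-by-term (mod 7).
  2*X**2*Y ↦ 2·36·2·1 = 144
  -2*X*Y**2 ↦ -2·6·4·1 = -48
  X*Y*Z ↦ 1·6·2·2 = 24
  X*Z**2 ↦ 1·6·1·4 = 24
  -Y**3 ↦ -1·1·8·1 = -8
  2*Y**2*Z ↦ 2·1·4·2 = 16
  -3*Y*Z**2 ↦ -3·1·2·4 = -24
  3*Z**3 ↦ 3·1·1·8 = 24
Sum: F(6, 2, 2) = (144) + (-48) + (24) + (24) + (-8) + (16) + (-24) + (24) = 152.
Reducing mod 7: 152 ≡ 5 (mod 7).
Since F(a, b, c) ≡ 5 ≠ 0 (mod 7), P does NOT lie on the curve.


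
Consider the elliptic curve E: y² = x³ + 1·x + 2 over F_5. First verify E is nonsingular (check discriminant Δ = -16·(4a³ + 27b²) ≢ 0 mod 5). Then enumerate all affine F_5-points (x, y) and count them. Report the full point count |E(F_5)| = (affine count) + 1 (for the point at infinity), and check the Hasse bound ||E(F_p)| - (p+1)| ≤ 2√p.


Affine points = {(1, 2), (1, 3), (4, 0)}; affine count = 3; |E(F_5)| = 4.

Discriminant check: Δ ∝ 4a³ + 27b² = 4·1³ + 27·2² = 4·1 + 27·4 ≡ 2 (mod 5). Nonzero ⇒ E is nonsingular.
For each x ∈ F_5, compute rhs = x³ + 1·x + 2 mod 5, then count y ∈ F_5 with y² ≡ rhs.
  x = 0: rhs = 2, matching y values: none (0 points).
  x = 1: rhs = 4, matching y values: 2, 3 (2 points).
  x = 2: rhs = 2, matching y values: none (0 points).
  x = 3: rhs = 2, matching y values: none (0 points).
  x = 4: rhs = 0, matching y values: 0 (1 points).
Total affine count: 3.
Full point count |E(F_5)| = 3 + 1 = 4.
Hasse bound: |4 − (5+1)| = |-2| = 2 ≤ 2√5 ≈ 4.4721 ✓.


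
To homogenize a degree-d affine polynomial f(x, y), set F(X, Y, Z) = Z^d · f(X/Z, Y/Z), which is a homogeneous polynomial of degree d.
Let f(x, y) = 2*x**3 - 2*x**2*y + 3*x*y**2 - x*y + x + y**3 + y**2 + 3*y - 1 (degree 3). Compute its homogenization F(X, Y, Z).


F(X, Y, Z) = 2*X**3 - 2*X**2*Y + 3*X*Y**2 - X*Y*Z + X*Z**2 + Y**3 + Y**2*Z + 3*Y*Z**2 - Z**3

deg(f) = 3.
Substitute x = X/Z, y = Y/Z into f, then multiply by Z^3.
  monomial 2·x^3·y^0 ↦ 2·X^3·Y^0·Z^0.
  monomial -2·x^2·y^1 ↦ -2·X^2·Y^1·Z^0.
  monomial 3·x^1·y^2 ↦ 3·X^1·Y^2·Z^0.
  monomial -1·x^1·y^1 ↦ -1·X^1·Y^1·Z^1.
  monomial 1·x^1·y^0 ↦ 1·X^1·Y^0·Z^2.
  monomial 1·x^0·y^3 ↦ 1·X^0·Y^3·Z^0.
  monomial 1·x^0·y^2 ↦ 1·X^0·Y^2·Z^1.
  monomial 3·x^0·y^1 ↦ 3·X^0·Y^1·Z^2.
  monomial -1·x^0·y^0 ↦ -1·X^0·Y^0·Z^3.
Collecting: F(X, Y, Z) = 2*X**3 - 2*X**2*Y + 3*X*Y**2 - X*Y*Z + X*Z**2 + Y**3 + Y**2*Z + 3*Y*Z**2 - Z**3.


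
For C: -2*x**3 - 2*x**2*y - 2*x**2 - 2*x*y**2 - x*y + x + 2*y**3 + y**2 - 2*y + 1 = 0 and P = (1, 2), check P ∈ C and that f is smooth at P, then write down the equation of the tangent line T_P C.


Tangent line at P: -27*x + 15*y - 3 = 0.

Step 1: f(1, 2) = 0, so P lies on C.
Step 2: partial derivatives
  f_x(x, y) = -6*x**2 - 4*x*y - 4*x - 2*y**2 - y + 1, f_y(x, y) = -2*x**2 - 4*x*y - x + 6*y**2 + 2*y - 2.
  f_x(P) = -27, f_y(P) = 15 (gradient nonzero, so P is smooth).
Step 3: tangent line at P: -27·(x − 1) + 15·(y − 2) = 0.
Expanding: -27*x + 15*y - 3 = 0.


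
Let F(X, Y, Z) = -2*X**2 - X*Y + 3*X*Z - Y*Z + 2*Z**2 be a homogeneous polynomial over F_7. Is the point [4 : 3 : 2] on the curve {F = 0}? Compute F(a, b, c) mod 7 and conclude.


F(4,3,2) ≡ 3 (mod 7); P is NOT on the curve.

Evaluate F(4, 3, 2) term-by-term (mod 7).
  -2*X**2 ↦ -2·16·1·1 = -32
  -X*Y ↦ -1·4·3·1 = -12
  3*X*Z ↦ 3·4·1·2 = 24
  -Y*Z ↦ -1·1·3·2 = -6
  2*Z**2 ↦ 2·1·1·4 = 8
Sum: F(4, 3, 2) = (-32) + (-12) + (24) + (-6) + (8) = -18.
Reducing mod 7: -18 ≡ 3 (mod 7).
Since F(a, b, c) ≡ 3 ≠ 0 (mod 7), P does NOT lie on the curve.


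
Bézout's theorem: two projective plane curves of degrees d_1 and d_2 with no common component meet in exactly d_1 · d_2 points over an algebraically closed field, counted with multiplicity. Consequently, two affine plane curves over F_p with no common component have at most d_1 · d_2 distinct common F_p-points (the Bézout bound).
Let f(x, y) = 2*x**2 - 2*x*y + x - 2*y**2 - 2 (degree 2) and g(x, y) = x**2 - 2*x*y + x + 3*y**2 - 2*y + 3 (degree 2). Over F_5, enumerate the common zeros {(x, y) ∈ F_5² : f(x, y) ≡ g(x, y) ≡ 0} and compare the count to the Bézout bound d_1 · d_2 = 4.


Common zeros: {(4, 2)}; count = 1; Bézout bound = 4.

deg(f) = 2, deg(g) = 2, so Bézout bound = 4.
Scan x ∈ F_5. For each x, list the y ∈ F_5 with f(x, y) ≡ 0 and those with g(x, y) ≡ 0 (mod 5); the common zeros in that column are the intersection.
  x = 0: f ≡ 0 at y ∈ {2, 3}; g ≡ 0 at y ∈ ∅; common: ∅.
  x = 1: f ≡ 0 at y ∈ ∅; g ≡ 0 at y ∈ {0, 3}; common: ∅.
  x = 2: f ≡ 0 at y ∈ {4}; g ≡ 0 at y ∈ ∅; common: ∅.
  x = 3: f ≡ 0 at y ∈ ∅; g ≡ 0 at y ∈ {0, 1}; common: ∅.
  x = 4: f ≡ 0 at y ∈ {2, 4}; g ≡ 0 at y ∈ {2, 3}; common: {2}.
Collecting: common zeros = {(4, 2)}, so the count is 1.
Comparison with the Bézout bound: 1 ≤ 4 = deg(f)·deg(g), as expected for curves with no common component (the affine F_5-count falls short of the bound because intersections may lie at infinity, over extension fields, or carry multiplicity).


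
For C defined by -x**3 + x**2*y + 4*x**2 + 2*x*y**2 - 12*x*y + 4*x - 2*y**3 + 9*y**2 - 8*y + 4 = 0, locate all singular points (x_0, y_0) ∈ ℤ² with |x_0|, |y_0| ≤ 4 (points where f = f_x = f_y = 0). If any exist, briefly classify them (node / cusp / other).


Singular points: {(2, 2)}; classification: cusp.

Compute partial derivatives:
  f_x = -3*x**2 + 2*x*y + 8*x + 2*y**2 - 12*y + 4.
  f_y = x**2 + 4*x*y - 12*x - 6*y**2 + 18*y - 8.
Scan x_0 ∈ {−4, ..., 4}. For each x_0, f_y(x_0, y) is a polynomial in y; find its integer roots y ∈ {−4, ..., 4}, then test f_x and f at those candidates.
  x = -4: f_y(-4, y) = -6*y**2 + 2*y + 56; no integer root y with |y| ≤ 4.
  x = -3: f_y(-3, y) = -6*y**2 + 6*y + 37; no integer root y with |y| ≤ 4.
  x = -2: f_y(-2, y) = -6*y**2 + 10*y + 20; no integer root y with |y| ≤ 4.
  x = -1: f_y(-1, y) = -6*y**2 + 14*y + 5; no integer root y with |y| ≤ 4.
  x = 0: f_y(0, y) = -6*y**2 + 18*y - 8; no integer root y with |y| ≤ 4.
  x = 1: f_y(1, y) = -6*y**2 + 22*y - 19; no integer root y with |y| ≤ 4.
  x = 2: f_y(2, y) = -6*y**2 + 26*y - 28; vanishes at y ∈ {2}. (2, 2): f_x = 0, f = 0 — SINGULAR.
  x = 3: f_y(3, y) = -6*y**2 + 30*y - 35; no integer root y with |y| ≤ 4.
  x = 4: f_y(4, y) = -6*y**2 + 34*y - 40; vanishes at y ∈ {4}. (4, 4): f_x = 4 ≠ 0.
Only singular point on the grid: (2, 2).
Classify: substitute x = 2 + u, y = 2 + v and expand: f = -u**3 + u**2*v + 2*u*v**2 - 2*v**3 + v**2.
No constant or linear terms (consistent with a singular point). Quadratic part: v**2. Cubic part: -u**3 + u**2*v + 2*u*v**2 - 2*v**3.
The quadratic part v**2 is a perfect square, so there is a single (double) tangent line v = 0, i.e. y = 2. Restricting the cubic part to that line (v = 0) leaves -u**3 ≠ 0, so f is not divisible by v and the branch is v² ≈ u**3 to lowest order — this is a cusp.
Classification: cusp.


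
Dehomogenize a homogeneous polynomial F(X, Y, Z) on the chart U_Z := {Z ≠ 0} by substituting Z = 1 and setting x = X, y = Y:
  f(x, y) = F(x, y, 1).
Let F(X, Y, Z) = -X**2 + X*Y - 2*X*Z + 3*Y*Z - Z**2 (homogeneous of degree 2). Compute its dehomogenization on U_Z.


f(x, y) = -x**2 + x*y - 2*x + 3*y - 1

On U_Z we set Z = 1. Each monomial c·X^i·Y^j·Z^k in F becomes c·x^i·y^j·1^k = c·x^i·y^j.
Substituting Z = 1: F(X, Y, 1) = -x**2 + x*y - 2*x + 3*y - 1.
Note: deg(f) ≤ deg(F) = 2; strict inequality happens when F is divisible by Z (lost terms).


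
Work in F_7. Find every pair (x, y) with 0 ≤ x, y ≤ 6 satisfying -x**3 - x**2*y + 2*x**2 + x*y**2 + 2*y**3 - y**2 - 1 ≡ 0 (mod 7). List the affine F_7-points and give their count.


Affine F_7-points: {(0, 1), (0, 5), (1, 0), (1, 2), (1, 5), (3, 3), (3, 5), (4, 3), (5, 6), (6, 3)}; count = 10.

For each of the 49 pairs (x, y) ∈ F_7², evaluate f(x, y) mod 7. Record the zeros.
  x = 0: [0↦6, 1↦0, 2↦4, 3↦2, 4↦6, 5↦0, 6↦3]  zeros at y ∈ {1, 5}
  x = 1: [0↦0, 1↦1, 2↦0, 3↦2, 4↦5, 5↦0, 6↦6]  zeros at y ∈ {0, 2, 5}
  x = 2: [0↦6, 1↦5, 2↦4, 3↦1, 4↦1, 5↦2, 6↦2]  zeros at y ∈ ∅
  x = 3: [0↦4, 1↦6, 2↦3, 3↦0, 4↦2, 5↦0, 6↦6]  zeros at y ∈ {3, 5}
  x = 4: [0↦2, 1↦5, 2↦5, 3↦0, 4↦2, 5↦2, 6↦5]  zeros at y ∈ {3}
  x = 5: [0↦1, 1↦3, 2↦4, 3↦2, 4↦2, 5↦2, 6↦0]  zeros at y ∈ {6}
  x = 6: [0↦2, 1↦1, 2↦1, 3↦0, 4↦3, 5↦1, 6↦6]  zeros at y ∈ {3}
Collecting zeros: affine points = {(0, 1), (0, 5), (1, 0), (1, 2), (1, 5), (3, 3), (3, 5), (4, 3), (5, 6), (6, 3)}.
Total count |C(F_7)_aff| = 10.


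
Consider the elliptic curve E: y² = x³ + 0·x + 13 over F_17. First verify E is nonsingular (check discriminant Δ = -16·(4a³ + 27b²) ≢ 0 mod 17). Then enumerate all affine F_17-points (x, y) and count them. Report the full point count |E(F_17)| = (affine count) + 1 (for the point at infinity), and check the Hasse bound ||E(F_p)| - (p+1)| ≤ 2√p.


Affine points = {(0, 8), (0, 9), (2, 2), (2, 15), (4, 3), (4, 14), (5, 6), (5, 11), (6, 5), (6, 12), (7, 4), (7, 13), (8, 7), (8, 10), (11, 1), (11, 16), (13, 0)}; affine count = 17; |E(F_17)| = 18.

Discriminant check: Δ ∝ 4a³ + 27b² = 4·0³ + 27·13² = 4·0 + 27·169 ≡ 7 (mod 17). Nonzero ⇒ E is nonsingular.
For each x ∈ F_17, compute rhs = x³ + 0·x + 13 mod 17, then count y ∈ F_17 with y² ≡ rhs.
  x = 0: rhs = 13, matching y values: 8, 9 (2 points).
  x = 1: rhs = 14, matching y values: none (0 points).
  x = 2: rhs = 4, matching y values: 2, 15 (2 points).
  x = 3: rhs = 6, matching y values: none (0 points).
  x = 4: rhs = 9, matching y values: 3, 14 (2 points).
  x = 5: rhs = 2, matching y values: 6, 11 (2 points).
  x = 6: rhs = 8, matching y values: 5, 12 (2 points).
  x = 7: rhs = 16, matching y values: 4, 13 (2 points).
  x = 8: rhs = 15, matching y values: 7, 10 (2 points).
  x = 9: rhs = 11, matching y values: none (0 points).
  x = 10: rhs = 10, matching y values: none (0 points).
  x = 11: rhs = 1, matching y values: 1, 16 (2 points).
  x = 12: rhs = 7, matching y values: none (0 points).
  x = 13: rhs = 0, matching y values: 0 (1 points).
  x = 14: rhs = 3, matching y values: none (0 points).
  x = 15: rhs = 5, matching y values: none (0 points).
  x = 16: rhs = 12, matching y values: none (0 points).
Total affine count: 17.
Full point count |E(F_17)| = 17 + 1 = 18.
Hasse bound: |18 − (17+1)| = |0| = 0 ≤ 2√17 ≈ 8.2462 ✓.


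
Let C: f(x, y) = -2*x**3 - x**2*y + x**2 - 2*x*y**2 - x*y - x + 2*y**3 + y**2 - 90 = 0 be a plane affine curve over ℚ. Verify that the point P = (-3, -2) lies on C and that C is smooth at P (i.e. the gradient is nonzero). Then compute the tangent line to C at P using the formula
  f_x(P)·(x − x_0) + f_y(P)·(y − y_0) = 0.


Tangent line at P: -79*x - 10*y - 257 = 0.

Step 1: f(-3, -2) = 0, so P lies on C.
Step 2: partial derivatives
  f_x(x, y) = -6*x**2 - 2*x*y + 2*x - 2*y**2 - y - 1, f_y(x, y) = -x**2 - 4*x*y - x + 6*y**2 + 2*y.
  f_x(P) = -79, f_y(P) = -10 (gradient nonzero, so P is smooth).
Step 3: tangent line at P: -79·(x − -3) + -10·(y − -2) = 0.
Expanding: -79*x - 10*y - 257 = 0.


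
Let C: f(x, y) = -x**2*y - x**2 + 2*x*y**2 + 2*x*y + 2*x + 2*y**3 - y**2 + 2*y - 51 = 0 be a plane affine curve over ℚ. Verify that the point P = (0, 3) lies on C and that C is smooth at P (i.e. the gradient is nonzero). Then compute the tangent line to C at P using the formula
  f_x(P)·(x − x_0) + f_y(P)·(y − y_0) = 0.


Tangent line at P: 26*x + 50*y - 150 = 0.

Step 1: f(0, 3) = 0, so P lies on C.
Step 2: partial derivatives
  f_x(x, y) = -2*x*y - 2*x + 2*y**2 + 2*y + 2, f_y(x, y) = -x**2 + 4*x*y + 2*x + 6*y**2 - 2*y + 2.
  f_x(P) = 26, f_y(P) = 50 (gradient nonzero, so P is smooth).
Step 3: tangent line at P: 26·(x − 0) + 50·(y − 3) = 0.
Expanding: 26*x + 50*y - 150 = 0.


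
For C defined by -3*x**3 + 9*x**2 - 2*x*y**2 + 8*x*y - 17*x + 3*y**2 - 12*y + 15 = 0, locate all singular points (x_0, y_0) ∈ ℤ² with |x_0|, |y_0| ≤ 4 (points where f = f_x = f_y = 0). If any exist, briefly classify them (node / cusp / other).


Singular points: {(1, 2)}; classification: cusp.

Compute partial derivatives:
  f_x = -9*x**2 + 18*x - 2*y**2 + 8*y - 17.
  f_y = -4*x*y + 8*x + 6*y - 12.
Scan x_0 ∈ {−4, ..., 4}. For each x_0, f_y(x_0, y) is a polynomial in y; find its integer roots y ∈ {−4, ..., 4}, then test f_x and f at those candidates.
  x = -4: f_y(-4, y) = 22*y - 44; vanishes at y ∈ {2}. (-4, 2): f_x = -225 ≠ 0.
  x = -3: f_y(-3, y) = 18*y - 36; vanishes at y ∈ {2}. (-3, 2): f_x = -144 ≠ 0.
  x = -2: f_y(-2, y) = 14*y - 28; vanishes at y ∈ {2}. (-2, 2): f_x = -81 ≠ 0.
  x = -1: f_y(-1, y) = 10*y - 20; vanishes at y ∈ {2}. (-1, 2): f_x = -36 ≠ 0.
  x = 0: f_y(0, y) = 6*y - 12; vanishes at y ∈ {2}. (0, 2): f_x = -9 ≠ 0.
  x = 1: f_y(1, y) = 2*y - 4; vanishes at y ∈ {2}. (1, 2): f_x = 0, f = 0 — SINGULAR.
  x = 2: f_y(2, y) = 4 - 2*y; vanishes at y ∈ {2}. (2, 2): f_x = -9 ≠ 0.
  x = 3: f_y(3, y) = 12 - 6*y; vanishes at y ∈ {2}. (3, 2): f_x = -36 ≠ 0.
  x = 4: f_y(4, y) = 20 - 10*y; vanishes at y ∈ {2}. (4, 2): f_x = -81 ≠ 0.
Only singular point on the grid: (1, 2).
Classify: substitute x = 1 + u, y = 2 + v and expand: f = -3*u**3 - 2*u*v**2 + v**2.
No constant or linear terms (consistent with a singular point). Quadratic part: v**2. Cubic part: -3*u**3 - 2*u*v**2.
The quadratic part v**2 is a perfect square, so there is a single (double) tangent line v = 0, i.e. y = 2. Restricting the cubic part to that line (v = 0) leaves -3*u**3 ≠ 0, so f is not divisible by v and the branch is v² ≈ 3*u**3 to lowest order — this is a cusp.
Classification: cusp.


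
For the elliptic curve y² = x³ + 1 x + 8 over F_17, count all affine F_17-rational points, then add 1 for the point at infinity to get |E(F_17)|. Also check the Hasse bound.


Affine points = {(0, 5), (0, 12), (2, 1), (2, 16), (3, 2), (3, 15), (4, 5), (4, 12), (5, 6), (5, 11), (6, 3), (6, 14), (7, 1), (7, 16), (8, 1), (8, 16), (9, 7), (9, 10), (10, 7), (10, 10), (13, 5), (13, 12), (15, 7), (15, 10)}; affine count = 24; |E(F_17)| = 25.

Discriminant check: Δ ∝ 4a³ + 27b² = 4·1³ + 27·8² = 4·1 + 27·64 ≡ 15 (mod 17). Nonzero ⇒ E is nonsingular.
For each x ∈ F_17, compute rhs = x³ + 1·x + 8 mod 17, then count y ∈ F_17 with y² ≡ rhs.
  x = 0: rhs = 8, matching y values: 5, 12 (2 points).
  x = 1: rhs = 10, matching y values: none (0 points).
  x = 2: rhs = 1, matching y values: 1, 16 (2 points).
  x = 3: rhs = 4, matching y values: 2, 15 (2 points).
  x = 4: rhs = 8, matching y values: 5, 12 (2 points).
  x = 5: rhs = 2, matching y values: 6, 11 (2 points).
  x = 6: rhs = 9, matching y values: 3, 14 (2 points).
  x = 7: rhs = 1, matching y values: 1, 16 (2 points).
  x = 8: rhs = 1, matching y values: 1, 16 (2 points).
  x = 9: rhs = 15, matching y values: 7, 10 (2 points).
  x = 10: rhs = 15, matching y values: 7, 10 (2 points).
  x = 11: rhs = 7, matching y values: none (0 points).
  x = 12: rhs = 14, matching y values: none (0 points).
  x = 13: rhs = 8, matching y values: 5, 12 (2 points).
  x = 14: rhs = 12, matching y values: none (0 points).
  x = 15: rhs = 15, matching y values: 7, 10 (2 points).
  x = 16: rhs = 6, matching y values: none (0 points).
Total affine count: 24.
Full point count |E(F_17)| = 24 + 1 = 25.
Hasse bound: |25 − (17+1)| = |7| = 7 ≤ 2√17 ≈ 8.2462 ✓.


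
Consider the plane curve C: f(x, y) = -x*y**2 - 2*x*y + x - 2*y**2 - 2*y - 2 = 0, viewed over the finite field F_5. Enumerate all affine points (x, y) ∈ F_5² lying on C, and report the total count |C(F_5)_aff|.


Affine F_5-points: {(1, 3), (1, 4), (2, 0), (2, 1), (3, 2)}; count = 5.

For each of the 25 pairs (x, y) ∈ F_5², evaluate f(x, y) mod 5. Record the zeros.
  x = 0: [0↦3, 1↦4, 2↦1, 3↦4, 4↦3]  zeros at y ∈ ∅
  x = 1: [0↦4, 1↦2, 2↦4, 3↦0, 4↦0]  zeros at y ∈ {3, 4}
  x = 2: [0↦0, 1↦0, 2↦2, 3↦1, 4↦2]  zeros at y ∈ {0, 1}
  x = 3: [0↦1, 1↦3, 2↦0, 3↦2, 4↦4]  zeros at y ∈ {2}
  x = 4: [0↦2, 1↦1, 2↦3, 3↦3, 4↦1]  zeros at y ∈ ∅
Collecting zeros: affine points = {(1, 3), (1, 4), (2, 0), (2, 1), (3, 2)}.
Total count |C(F_5)_aff| = 5.


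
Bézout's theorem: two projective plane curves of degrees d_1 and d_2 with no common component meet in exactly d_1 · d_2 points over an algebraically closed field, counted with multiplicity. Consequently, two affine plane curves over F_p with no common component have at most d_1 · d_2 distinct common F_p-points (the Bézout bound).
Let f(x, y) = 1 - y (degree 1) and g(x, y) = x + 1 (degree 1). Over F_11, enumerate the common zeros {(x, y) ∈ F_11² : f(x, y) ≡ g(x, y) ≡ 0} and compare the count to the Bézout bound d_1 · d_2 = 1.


Common zeros: {(10, 1)}; count = 1; Bézout bound = 1.

deg(f) = 1, deg(g) = 1, so Bézout bound = 1.
Scan x ∈ F_11. For each x, list the y ∈ F_11 with f(x, y) ≡ 0 and those with g(x, y) ≡ 0 (mod 11); the common zeros in that column are the intersection.
  x = 0: f ≡ 0 at y ∈ {1}; g ≡ 0 at y ∈ ∅; common: ∅.
  x = 1: f ≡ 0 at y ∈ {1}; g ≡ 0 at y ∈ ∅; common: ∅.
  x = 2: f ≡ 0 at y ∈ {1}; g ≡ 0 at y ∈ ∅; common: ∅.
  x = 3: f ≡ 0 at y ∈ {1}; g ≡ 0 at y ∈ ∅; common: ∅.
  x = 4: f ≡ 0 at y ∈ {1}; g ≡ 0 at y ∈ ∅; common: ∅.
  x = 5: f ≡ 0 at y ∈ {1}; g ≡ 0 at y ∈ ∅; common: ∅.
  x = 6: f ≡ 0 at y ∈ {1}; g ≡ 0 at y ∈ ∅; common: ∅.
  x = 7: f ≡ 0 at y ∈ {1}; g ≡ 0 at y ∈ ∅; common: ∅.
  x = 8: f ≡ 0 at y ∈ {1}; g ≡ 0 at y ∈ ∅; common: ∅.
  x = 9: f ≡ 0 at y ∈ {1}; g ≡ 0 at y ∈ ∅; common: ∅.
  x = 10: f ≡ 0 at y ∈ {1}; g ≡ 0 at y ∈ {0, 1, 2, 3, 4, 5, 6, 7, 8, 9, 10}; common: {1}.
Collecting: common zeros = {(10, 1)}, so the count is 1.
Comparison with the Bézout bound: 1 ≤ 1 = deg(f)·deg(g), as expected for curves with no common component (the bound is attained).


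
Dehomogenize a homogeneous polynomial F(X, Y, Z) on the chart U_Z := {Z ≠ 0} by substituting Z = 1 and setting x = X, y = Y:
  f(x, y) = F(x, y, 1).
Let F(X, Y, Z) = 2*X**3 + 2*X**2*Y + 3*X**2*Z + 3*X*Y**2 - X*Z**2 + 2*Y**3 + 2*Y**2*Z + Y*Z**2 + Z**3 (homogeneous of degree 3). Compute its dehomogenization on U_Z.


f(x, y) = 2*x**3 + 2*x**2*y + 3*x**2 + 3*x*y**2 - x + 2*y**3 + 2*y**2 + y + 1

On U_Z we set Z = 1. Each monomial c·X^i·Y^j·Z^k in F becomes c·x^i·y^j·1^k = c·x^i·y^j.
Substituting Z = 1: F(X, Y, 1) = 2*x**3 + 2*x**2*y + 3*x**2 + 3*x*y**2 - x + 2*y**3 + 2*y**2 + y + 1.
Note: deg(f) ≤ deg(F) = 3; strict inequality happens when F is divisible by Z (lost terms).


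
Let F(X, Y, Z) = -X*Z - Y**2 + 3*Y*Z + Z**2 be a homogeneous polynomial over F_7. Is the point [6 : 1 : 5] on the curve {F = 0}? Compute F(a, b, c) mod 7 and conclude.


F(6,1,5) ≡ 2 (mod 7); P is NOT on the curve.

Evaluate F(6, 1, 5) term-by-term (mod 7).
  -X*Z ↦ -1·6·1·5 = -30
  -Y**2 ↦ -1·1·1·1 = -1
  3*Y*Z ↦ 3·1·1·5 = 15
  Z**2 ↦ 1·1·1·25 = 25
Sum: F(6, 1, 5) = (-30) + (-1) + (15) + (25) = 9.
Reducing mod 7: 9 ≡ 2 (mod 7).
Since F(a, b, c) ≡ 2 ≠ 0 (mod 7), P does NOT lie on the curve.


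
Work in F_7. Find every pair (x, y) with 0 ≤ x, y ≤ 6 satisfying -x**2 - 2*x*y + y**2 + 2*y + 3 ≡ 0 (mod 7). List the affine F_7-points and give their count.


Affine F_7-points: {(2, 4), (2, 5), (4, 2), (4, 4), (6, 1), (6, 2)}; count = 6.

For each of the 49 pairs (x, y) ∈ F_7², evaluate f(x, y) mod 7. Record the zeros.
  x = 0: [0↦3, 1↦6, 2↦4, 3↦4, 4↦6, 5↦3, 6↦2]  zeros at y ∈ ∅
  x = 1: [0↦2, 1↦3, 2↦6, 3↦4, 4↦4, 5↦6, 6↦3]  zeros at y ∈ ∅
  x = 2: [0↦6, 1↦5, 2↦6, 3↦2, 4↦0, 5↦0, 6↦2]  zeros at y ∈ {4, 5}
  x = 3: [0↦1, 1↦5, 2↦4, 3↦5, 4↦1, 5↦6, 6↦6]  zeros at y ∈ ∅
  x = 4: [0↦1, 1↦3, 2↦0, 3↦6, 4↦0, 5↦3, 6↦1]  zeros at y ∈ {2, 4}
  x = 5: [0↦6, 1↦6, 2↦1, 3↦5, 4↦4, 5↦5, 6↦1]  zeros at y ∈ ∅
  x = 6: [0↦2, 1↦0, 2↦0, 3↦2, 4↦6, 5↦5, 6↦6]  zeros at y ∈ {1, 2}
Collecting zeros: affine points = {(2, 4), (2, 5), (4, 2), (4, 4), (6, 1), (6, 2)}.
Total count |C(F_7)_aff| = 6.


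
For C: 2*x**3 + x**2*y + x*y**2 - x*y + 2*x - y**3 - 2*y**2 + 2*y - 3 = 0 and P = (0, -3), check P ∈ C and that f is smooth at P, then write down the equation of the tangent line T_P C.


Tangent line at P: 14*x - 13*y - 39 = 0.

Step 1: f(0, -3) = 0, so P lies on C.
Step 2: partial derivatives
  f_x(x, y) = 6*x**2 + 2*x*y + y**2 - y + 2, f_y(x, y) = x**2 + 2*x*y - x - 3*y**2 - 4*y + 2.
  f_x(P) = 14, f_y(P) = -13 (gradient nonzero, so P is smooth).
Step 3: tangent line at P: 14·(x − 0) + -13·(y − -3) = 0.
Expanding: 14*x - 13*y - 39 = 0.


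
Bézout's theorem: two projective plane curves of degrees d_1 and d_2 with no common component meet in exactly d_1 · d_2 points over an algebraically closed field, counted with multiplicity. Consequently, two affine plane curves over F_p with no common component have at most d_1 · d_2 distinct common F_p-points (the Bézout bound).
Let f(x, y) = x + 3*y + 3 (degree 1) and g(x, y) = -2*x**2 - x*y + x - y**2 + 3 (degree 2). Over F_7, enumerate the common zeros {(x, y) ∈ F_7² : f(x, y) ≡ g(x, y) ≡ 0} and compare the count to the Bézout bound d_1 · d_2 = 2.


Common zeros: {(1, 1), (5, 2)}; count = 2; Bézout bound = 2.

deg(f) = 1, deg(g) = 2, so Bézout bound = 2.
Scan x ∈ F_7. For each x, list the y ∈ F_7 with f(x, y) ≡ 0 and those with g(x, y) ≡ 0 (mod 7); the common zeros in that column are the intersection.
  x = 0: f ≡ 0 at y ∈ {6}; g ≡ 0 at y ∈ ∅; common: ∅.
  x = 1: f ≡ 0 at y ∈ {1}; g ≡ 0 at y ∈ {1, 5}; common: {1}.
  x = 2: f ≡ 0 at y ∈ {3}; g ≡ 0 at y ∈ ∅; common: ∅.
  x = 3: f ≡ 0 at y ∈ {5}; g ≡ 0 at y ∈ ∅; common: ∅.
  x = 4: f ≡ 0 at y ∈ {0}; g ≡ 0 at y ∈ {5}; common: ∅.
  x = 5: f ≡ 0 at y ∈ {2}; g ≡ 0 at y ∈ {0, 2}; common: {2}.
  x = 6: f ≡ 0 at y ∈ {4}; g ≡ 0 at y ∈ {0, 1}; common: ∅.
Collecting: common zeros = {(1, 1), (5, 2)}, so the count is 2.
Comparison with the Bézout bound: 2 ≤ 2 = deg(f)·deg(g), as expected for curves with no common component (the bound is attained).


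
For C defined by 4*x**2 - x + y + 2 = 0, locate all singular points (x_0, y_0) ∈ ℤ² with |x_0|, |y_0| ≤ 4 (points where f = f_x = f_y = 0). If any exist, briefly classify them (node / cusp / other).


No singular points in the scanned grid; C is smooth there.

Compute partial derivatives:
  f_x = 8*x - 1.
  f_y = 1.
f_y = 1 is a nonzero constant, so f_y never vanishes: no point (x, y) can satisfy f = f_x = f_y = 0. In particular no (x, y) ∈ {−4, ..., 4}² is singular; the curve is smooth.


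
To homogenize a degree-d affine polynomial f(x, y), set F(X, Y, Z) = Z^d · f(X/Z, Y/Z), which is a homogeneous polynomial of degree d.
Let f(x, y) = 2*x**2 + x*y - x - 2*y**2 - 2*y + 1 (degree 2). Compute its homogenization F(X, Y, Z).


F(X, Y, Z) = 2*X**2 + X*Y - X*Z - 2*Y**2 - 2*Y*Z + Z**2

deg(f) = 2.
Substitute x = X/Z, y = Y/Z into f, then multiply by Z^2.
  monomial 2·x^2·y^0 ↦ 2·X^2·Y^0·Z^0.
  monomial 1·x^1·y^1 ↦ 1·X^1·Y^1·Z^0.
  monomial -1·x^1·y^0 ↦ -1·X^1·Y^0·Z^1.
  monomial -2·x^0·y^2 ↦ -2·X^0·Y^2·Z^0.
  monomial -2·x^0·y^1 ↦ -2·X^0·Y^1·Z^1.
  monomial 1·x^0·y^0 ↦ 1·X^0·Y^0·Z^2.
Collecting: F(X, Y, Z) = 2*X**2 + X*Y - X*Z - 2*Y**2 - 2*Y*Z + Z**2.


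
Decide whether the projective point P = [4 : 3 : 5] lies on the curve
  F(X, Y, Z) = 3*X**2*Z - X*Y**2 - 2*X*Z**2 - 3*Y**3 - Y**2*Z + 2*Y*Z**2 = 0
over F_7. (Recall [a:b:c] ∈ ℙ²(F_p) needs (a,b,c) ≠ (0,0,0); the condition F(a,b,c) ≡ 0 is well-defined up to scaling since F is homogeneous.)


F(4,3,5) ≡ 0 (mod 7); P is on the curve.

Evaluate F(4, 3, 5) term-by-term (mod 7).
  3*X**2*Z ↦ 3·16·1·5 = 240
  -X*Y**2 ↦ -1·4·9·1 = -36
  -2*X*Z**2 ↦ -2·4·1·25 = -200
  -3*Y**3 ↦ -3·1·27·1 = -81
  -Y**2*Z ↦ -1·1·9·5 = -45
  2*Y*Z**2 ↦ 2·1·3·25 = 150
Sum: F(4, 3, 5) = (240) + (-36) + (-200) + (-81) + (-45) + (150) = 28.
Reducing mod 7: 28 ≡ 0 (mod 7).
Since F(a, b, c) ≡ 0 (mod 7), P lies on the curve.


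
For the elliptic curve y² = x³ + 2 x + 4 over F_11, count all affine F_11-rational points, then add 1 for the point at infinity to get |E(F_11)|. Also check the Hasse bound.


Affine points = {(0, 2), (0, 9), (2, 4), (2, 7), (3, 2), (3, 9), (6, 1), (6, 10), (7, 3), (7, 8), (8, 2), (8, 9), (9, 5), (9, 6), (10, 1), (10, 10)}; affine count = 16; |E(F_11)| = 17.

Discriminant check: Δ ∝ 4a³ + 27b² = 4·2³ + 27·4² = 4·8 + 27·16 ≡ 2 (mod 11). Nonzero ⇒ E is nonsingular.
For each x ∈ F_11, compute rhs = x³ + 2·x + 4 mod 11, then count y ∈ F_11 with y² ≡ rhs.
  x = 0: rhs = 4, matching y values: 2, 9 (2 points).
  x = 1: rhs = 7, matching y values: none (0 points).
  x = 2: rhs = 5, matching y values: 4, 7 (2 points).
  x = 3: rhs = 4, matching y values: 2, 9 (2 points).
  x = 4: rhs = 10, matching y values: none (0 points).
  x = 5: rhs = 7, matching y values: none (0 points).
  x = 6: rhs = 1, matching y values: 1, 10 (2 points).
  x = 7: rhs = 9, matching y values: 3, 8 (2 points).
  x = 8: rhs = 4, matching y values: 2, 9 (2 points).
  x = 9: rhs = 3, matching y values: 5, 6 (2 points).
  x = 10: rhs = 1, matching y values: 1, 10 (2 points).
Total affine count: 16.
Full point count |E(F_11)| = 16 + 1 = 17.
Hasse bound: |17 − (11+1)| = |5| = 5 ≤ 2√11 ≈ 6.6332 ✓.


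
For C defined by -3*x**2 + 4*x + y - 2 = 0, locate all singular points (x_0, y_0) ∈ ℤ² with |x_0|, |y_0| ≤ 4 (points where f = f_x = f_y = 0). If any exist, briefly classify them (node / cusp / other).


No singular points in the scanned grid; C is smooth there.

Compute partial derivatives:
  f_x = 4 - 6*x.
  f_y = 1.
f_y = 1 is a nonzero constant, so f_y never vanishes: no point (x, y) can satisfy f = f_x = f_y = 0. In particular no (x, y) ∈ {−4, ..., 4}² is singular; the curve is smooth.


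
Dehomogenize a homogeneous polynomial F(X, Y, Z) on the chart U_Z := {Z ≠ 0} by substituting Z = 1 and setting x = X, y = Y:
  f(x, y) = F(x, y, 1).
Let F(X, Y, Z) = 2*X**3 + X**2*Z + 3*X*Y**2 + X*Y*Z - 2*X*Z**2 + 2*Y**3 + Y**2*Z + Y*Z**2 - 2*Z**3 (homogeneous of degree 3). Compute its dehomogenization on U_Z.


f(x, y) = 2*x**3 + x**2 + 3*x*y**2 + x*y - 2*x + 2*y**3 + y**2 + y - 2

On U_Z we set Z = 1. Each monomial c·X^i·Y^j·Z^k in F becomes c·x^i·y^j·1^k = c·x^i·y^j.
Substituting Z = 1: F(X, Y, 1) = 2*x**3 + x**2 + 3*x*y**2 + x*y - 2*x + 2*y**3 + y**2 + y - 2.
Note: deg(f) ≤ deg(F) = 3; strict inequality happens when F is divisible by Z (lost terms).


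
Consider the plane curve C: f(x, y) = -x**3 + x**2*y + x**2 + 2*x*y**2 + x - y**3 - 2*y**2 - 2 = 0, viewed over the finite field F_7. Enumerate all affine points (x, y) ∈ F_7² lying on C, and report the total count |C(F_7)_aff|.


Affine F_7-points: {(0, 4), (1, 2), (3, 6)}; count = 3.

For each of the 49 pairs (x, y) ∈ F_7², evaluate f(x, y) mod 7. Record the zeros.
  x = 0: [0↦5, 1↦2, 2↦3, 3↦2, 4↦0, 5↦5, 6↦4]  zeros at y ∈ {4}
  x = 1: [0↦6, 1↦6, 2↦0, 3↦3, 4↦2, 5↦5, 6↦6]  zeros at y ∈ {2}
  x = 2: [0↦3, 1↦1, 2↦4, 3↦6, 4↦1, 5↦4, 6↦2]  zeros at y ∈ ∅
  x = 3: [0↦4, 1↦2, 2↦2, 3↦5, 4↦5, 5↦3, 6↦0]  zeros at y ∈ {6}
  x = 4: [0↦3, 1↦3, 2↦2, 3↦1, 4↦1, 5↦3, 6↦1]  zeros at y ∈ ∅
  x = 5: [0↦1, 1↦5, 2↦5, 3↦2, 4↦4, 5↦5, 6↦6]  zeros at y ∈ ∅
  x = 6: [0↦6, 1↦2, 2↦5, 3↦2, 4↦1, 5↦3, 6↦2]  zeros at y ∈ ∅
Collecting zeros: affine points = {(0, 4), (1, 2), (3, 6)}.
Total count |C(F_7)_aff| = 3.


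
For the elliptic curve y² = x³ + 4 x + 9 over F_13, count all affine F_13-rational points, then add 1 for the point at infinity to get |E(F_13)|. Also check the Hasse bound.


Affine points = {(0, 3), (0, 10), (1, 1), (1, 12), (2, 5), (2, 8), (3, 3), (3, 10), (7, 4), (7, 9), (10, 3), (10, 10), (12, 2), (12, 11)}; affine count = 14; |E(F_13)| = 15.

Discriminant check: Δ ∝ 4a³ + 27b² = 4·4³ + 27·9² = 4·64 + 27·81 ≡ 12 (mod 13). Nonzero ⇒ E is nonsingular.
For each x ∈ F_13, compute rhs = x³ + 4·x + 9 mod 13, then count y ∈ F_13 with y² ≡ rhs.
  x = 0: rhs = 9, matching y values: 3, 10 (2 points).
  x = 1: rhs = 1, matching y values: 1, 12 (2 points).
  x = 2: rhs = 12, matching y values: 5, 8 (2 points).
  x = 3: rhs = 9, matching y values: 3, 10 (2 points).
  x = 4: rhs = 11, matching y values: none (0 points).
  x = 5: rhs = 11, matching y values: none (0 points).
  x = 6: rhs = 2, matching y values: none (0 points).
  x = 7: rhs = 3, matching y values: 4, 9 (2 points).
  x = 8: rhs = 7, matching y values: none (0 points).
  x = 9: rhs = 7, matching y values: none (0 points).
  x = 10: rhs = 9, matching y values: 3, 10 (2 points).
  x = 11: rhs = 6, matching y values: none (0 points).
  x = 12: rhs = 4, matching y values: 2, 11 (2 points).
Total affine count: 14.
Full point count |E(F_13)| = 14 + 1 = 15.
Hasse bound: |15 − (13+1)| = |1| = 1 ≤ 2√13 ≈ 7.2111 ✓.


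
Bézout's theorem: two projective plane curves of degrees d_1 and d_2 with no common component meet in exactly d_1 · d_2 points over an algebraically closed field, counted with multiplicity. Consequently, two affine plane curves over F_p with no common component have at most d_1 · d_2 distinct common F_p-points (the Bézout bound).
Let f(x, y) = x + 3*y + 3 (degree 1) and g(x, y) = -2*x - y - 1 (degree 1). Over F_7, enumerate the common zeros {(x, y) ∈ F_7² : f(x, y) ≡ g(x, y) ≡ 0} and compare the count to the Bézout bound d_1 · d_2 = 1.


Common zeros: {(0, 6)}; count = 1; Bézout bound = 1.

deg(f) = 1, deg(g) = 1, so Bézout bound = 1.
Scan x ∈ F_7. For each x, list the y ∈ F_7 with f(x, y) ≡ 0 and those with g(x, y) ≡ 0 (mod 7); the common zeros in that column are the intersection.
  x = 0: f ≡ 0 at y ∈ {6}; g ≡ 0 at y ∈ {6}; common: {6}.
  x = 1: f ≡ 0 at y ∈ {1}; g ≡ 0 at y ∈ {4}; common: ∅.
  x = 2: f ≡ 0 at y ∈ {3}; g ≡ 0 at y ∈ {2}; common: ∅.
  x = 3: f ≡ 0 at y ∈ {5}; g ≡ 0 at y ∈ {0}; common: ∅.
  x = 4: f ≡ 0 at y ∈ {0}; g ≡ 0 at y ∈ {5}; common: ∅.
  x = 5: f ≡ 0 at y ∈ {2}; g ≡ 0 at y ∈ {3}; common: ∅.
  x = 6: f ≡ 0 at y ∈ {4}; g ≡ 0 at y ∈ {1}; common: ∅.
Collecting: common zeros = {(0, 6)}, so the count is 1.
Comparison with the Bézout bound: 1 ≤ 1 = deg(f)·deg(g), as expected for curves with no common component (the bound is attained).


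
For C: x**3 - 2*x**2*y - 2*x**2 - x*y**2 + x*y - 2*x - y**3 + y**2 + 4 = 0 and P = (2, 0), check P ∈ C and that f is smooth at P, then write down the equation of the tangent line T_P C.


Tangent line at P: 2*x - 6*y - 4 = 0.

Step 1: f(2, 0) = 0, so P lies on C.
Step 2: partial derivatives
  f_x(x, y) = 3*x**2 - 4*x*y - 4*x - y**2 + y - 2, f_y(x, y) = -2*x**2 - 2*x*y + x - 3*y**2 + 2*y.
  f_x(P) = 2, f_y(P) = -6 (gradient nonzero, so P is smooth).
Step 3: tangent line at P: 2·(x − 2) + -6·(y − 0) = 0.
Expanding: 2*x - 6*y - 4 = 0.


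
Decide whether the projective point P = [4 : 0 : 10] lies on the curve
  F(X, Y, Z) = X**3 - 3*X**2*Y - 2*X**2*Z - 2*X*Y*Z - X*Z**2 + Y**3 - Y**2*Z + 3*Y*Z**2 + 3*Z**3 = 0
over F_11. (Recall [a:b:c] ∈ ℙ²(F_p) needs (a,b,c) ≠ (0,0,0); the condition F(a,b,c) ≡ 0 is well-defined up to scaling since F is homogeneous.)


F(4,0,10) ≡ 1 (mod 11); P is NOT on the curve.

Evaluate F(4, 0, 10) term-by-term (mod 11).
  X**3 ↦ 1·64·1·1 = 64
  -3*X**2*Y ↦ -3·16·0·1 = 0
  -2*X**2*Z ↦ -2·16·1·10 = -320
  -2*X*Y*Z ↦ -2·4·0·10 = 0
  -X*Z**2 ↦ -1·4·1·100 = -400
  Y**3 ↦ 1·1·0·1 = 0
  -Y**2*Z ↦ -1·1·0·10 = 0
  3*Y*Z**2 ↦ 3·1·0·100 = 0
  3*Z**3 ↦ 3·1·1·1000 = 3000
Sum: F(4, 0, 10) = (64) + (0) + (-320) + (0) + (-400) + (0) + (0) + (0) + (3000) = 2344.
Reducing mod 11: 2344 ≡ 1 (mod 11).
Since F(a, b, c) ≡ 1 ≠ 0 (mod 11), P does NOT lie on the curve.


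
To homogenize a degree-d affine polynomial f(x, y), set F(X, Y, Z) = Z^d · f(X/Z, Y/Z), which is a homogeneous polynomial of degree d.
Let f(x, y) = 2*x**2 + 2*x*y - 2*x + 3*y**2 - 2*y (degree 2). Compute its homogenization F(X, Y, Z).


F(X, Y, Z) = 2*X**2 + 2*X*Y - 2*X*Z + 3*Y**2 - 2*Y*Z

deg(f) = 2.
Substitute x = X/Z, y = Y/Z into f, then multiply by Z^2.
  monomial 2·x^2·y^0 ↦ 2·X^2·Y^0·Z^0.
  monomial 2·x^1·y^1 ↦ 2·X^1·Y^1·Z^0.
  monomial -2·x^1·y^0 ↦ -2·X^1·Y^0·Z^1.
  monomial 3·x^0·y^2 ↦ 3·X^0·Y^2·Z^0.
  monomial -2·x^0·y^1 ↦ -2·X^0·Y^1·Z^1.
Collecting: F(X, Y, Z) = 2*X**2 + 2*X*Y - 2*X*Z + 3*Y**2 - 2*Y*Z.
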